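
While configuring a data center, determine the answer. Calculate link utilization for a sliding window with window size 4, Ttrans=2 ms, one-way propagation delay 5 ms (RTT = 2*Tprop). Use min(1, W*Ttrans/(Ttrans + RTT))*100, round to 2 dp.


Given: W = 4, Ttrans = 2 ms, RTT = 10 ms (= 2 * Tprop, Tprop = 5 ms)
Cycle time = Ttrans + RTT = 2 + 10 = 12 ms (first packet sent until its ACK returns)
W * Ttrans = 4 * 2 = 8 ms of sending per cycle
W * Ttrans / (Ttrans + RTT) = 8 / 12 = 0.666667
U = min(1, 0.666667) = 0.666667
U% = 66.67%

66.67


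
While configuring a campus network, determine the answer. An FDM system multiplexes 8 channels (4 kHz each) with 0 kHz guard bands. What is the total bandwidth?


Given: 8 channels, 4 kHz each, guard = 0 kHz
Channel bandwidth = 8 * 4 = 32 kHz
Guard bands = 7 gaps * 0 kHz = 0 kHz
Total = 32 + 0 = 32 kHz

32


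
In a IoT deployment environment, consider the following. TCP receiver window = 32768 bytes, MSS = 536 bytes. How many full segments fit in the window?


Given: RWND = 32768 bytes, MSS = 536 bytes
Full segments = floor(RWND / MSS)
Full segments = floor(32768 / 536)
Full segments = floor(61.1343) = 61

61


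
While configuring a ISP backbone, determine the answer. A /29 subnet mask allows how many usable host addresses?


Given: subnet mask /29
Host bits = 32 - 29 = 3
Total addresses = 2^3 = 8
Usable hosts = 8 - 2 (network + broadcast) = 6

6


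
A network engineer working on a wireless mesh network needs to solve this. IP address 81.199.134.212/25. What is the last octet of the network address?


Given: IP = 81.199.134.212, prefix = /25
Subnet mask = 255.255.255.128
Last octet of IP: 212
Last octet of mask: 128
Network last octet = 212 AND 128 = 128

128


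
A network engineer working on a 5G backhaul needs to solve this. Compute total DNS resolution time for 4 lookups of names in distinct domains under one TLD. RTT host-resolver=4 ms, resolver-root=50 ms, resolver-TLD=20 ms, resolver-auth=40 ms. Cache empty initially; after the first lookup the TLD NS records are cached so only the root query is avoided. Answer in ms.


Lookup 1 (cold cache): local + root + TLD + auth = 4 + 50 + 20 + 40 = 114 ms
Lookups 2..4 (TLD NS cached -> skip root; new domain -> still ask TLD and auth): local + TLD + auth = 4 + 20 + 40 = 64 ms each
Remaining 3 lookups: 3 * 64 = 192 ms
Total = 114 + 192 = 306 ms

306


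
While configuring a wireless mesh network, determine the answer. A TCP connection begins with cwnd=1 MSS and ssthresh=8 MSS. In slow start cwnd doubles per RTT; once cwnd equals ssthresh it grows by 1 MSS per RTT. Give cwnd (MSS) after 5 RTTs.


RTT 0: cwnd = 1 MSS (initial)
RTT 1: cwnd = 2 MSS (slow start, doubled)
RTT 2: cwnd = 4 MSS (slow start, doubled)
RTT 3: cwnd = 8 MSS (slow start, doubled)
RTT 4: cwnd = 9 MSS (congestion avoidance, +1)
RTT 5: cwnd = 10 MSS (congestion avoidance, +1)

10


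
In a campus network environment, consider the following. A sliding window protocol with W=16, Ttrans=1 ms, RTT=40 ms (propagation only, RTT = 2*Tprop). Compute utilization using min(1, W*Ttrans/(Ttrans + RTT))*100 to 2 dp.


Given: W = 16, Ttrans = 1 ms, RTT = 40 ms (= 2 * Tprop, Tprop = 20 ms)
Cycle time = Ttrans + RTT = 1 + 40 = 41 ms (first packet sent until its ACK returns)
W * Ttrans = 16 * 1 = 16 ms of sending per cycle
W * Ttrans / (Ttrans + RTT) = 16 / 41 = 0.390244
U = min(1, 0.390244) = 0.390244
U% = 39.02%

39.02


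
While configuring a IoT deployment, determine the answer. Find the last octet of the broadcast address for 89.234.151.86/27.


Given: IP = 89.234.151.86, prefix = /27
Host bits = 32 - 27 = 5
Network last octet = 86 AND mask = 64
Host part size = 2^5 - 1 = 31
Broadcast last octet = 64 OR 31 = 95

95


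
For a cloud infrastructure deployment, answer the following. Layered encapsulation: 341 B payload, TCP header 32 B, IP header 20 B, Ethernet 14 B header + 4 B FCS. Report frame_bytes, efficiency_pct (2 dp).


TCP segment = 341 + 32 = 373 B
IP packet = 373 + 20 = 393 B
Ethernet frame = 393 + 14 + 4 = 411 B
Efficiency = app / frame = 341 / 411 = 0.829684 = 82.9684% -> 82.97% (2 dp)

411, 82.97


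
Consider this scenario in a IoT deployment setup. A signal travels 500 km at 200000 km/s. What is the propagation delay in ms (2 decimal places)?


Given: distance = 500 km, speed = 200000 km/s
Delay = distance / speed = 500 / 200000 seconds
Delay in ms = 500 * 1000 / 200000
Delay = 2.5000 ms
Rounded to 2 dp = 2.50 ms

2.50


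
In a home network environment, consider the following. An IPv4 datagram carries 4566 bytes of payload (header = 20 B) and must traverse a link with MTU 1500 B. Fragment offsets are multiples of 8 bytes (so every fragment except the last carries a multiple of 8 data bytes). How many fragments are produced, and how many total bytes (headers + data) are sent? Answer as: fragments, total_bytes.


Max data per non-final fragment = floor((MTU - header)/8)*8 = floor((1500 - 20)/8)*8 = floor(1480/8)*8 = 1480 B
Final fragment needs no 8-byte alignment: it can carry up to MTU - header = 1480 B
Non-final fragments needed = ceil((payload - 1480) / 1480) = ceil(3086/1480) = ceil(2.0851) = 3
Number of fragments = 3 + 1 = 4
Fragment sizes (data): 3 * 1480 B + 126 B (last, 126 <= 1480 OK)
Total bytes sent = payload + n_frags * header = 4566 + 4*20 = 4566 + 80 = 4646 B

4, 4646


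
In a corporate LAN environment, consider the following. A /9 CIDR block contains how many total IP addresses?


Given: CIDR prefix /9
Host bits = 32 - 9 = 23
Total addresses = 2^23 = 8388608

8388608


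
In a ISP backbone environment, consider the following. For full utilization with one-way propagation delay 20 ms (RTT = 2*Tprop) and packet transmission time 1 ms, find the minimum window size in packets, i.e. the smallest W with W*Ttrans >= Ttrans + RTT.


Given: Ttrans = 1 ms, RTT = 40 ms (= 2 * Tprop, Tprop = 20 ms)
Time until first ACK returns = Ttrans + RTT = 1 + 40 = 41 ms
Need W * Ttrans >= Ttrans + RTT  ->  W >= (Ttrans + RTT) / Ttrans
(Ttrans + RTT) / Ttrans = 41 / 1 = 41
W_min = ceil(41) = 41

41


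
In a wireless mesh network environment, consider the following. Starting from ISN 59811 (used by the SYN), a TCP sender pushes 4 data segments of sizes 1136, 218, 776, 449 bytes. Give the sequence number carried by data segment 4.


The SYN occupies sequence number ISN = 59811, so the first data byte is ISN + 1 = 59812.
SEQ of data segment i = (ISN + 1) + sum of payload sizes of segments 1..i-1.
Segment 1: SEQ = 59812, payload = 1136 bytes
Segment 2: SEQ = 60948, payload = 218 bytes
Segment 3: SEQ = 61166, payload = 776 bytes
Segment 4: SEQ = 61942, payload = 449 bytes
SEQ of segment 4 = 59812 + 1136 + 218 + 776 = 61942

61942


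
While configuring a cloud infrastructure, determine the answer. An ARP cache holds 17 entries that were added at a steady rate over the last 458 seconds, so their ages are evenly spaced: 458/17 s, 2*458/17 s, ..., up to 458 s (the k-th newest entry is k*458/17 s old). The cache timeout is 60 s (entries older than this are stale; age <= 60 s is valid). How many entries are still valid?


Ages are k * 458/17 s for k = 1..17 (spacing = 26.9412 s).
Entry k is valid iff k * 458/17 <= 60 iff k <= 17 * 60 / 458 = 2.2271
n_valid = floor(2.2271) = 2
(n_stale = 17 - 2 = 15)

2


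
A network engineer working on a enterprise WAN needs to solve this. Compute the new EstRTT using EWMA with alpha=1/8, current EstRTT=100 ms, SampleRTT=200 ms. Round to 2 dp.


Given: EstRTT = 100 ms, SampleRTT = 200 ms, alpha = 1/8
New EstRTT = (1 - alpha) * EstRTT + alpha * SampleRTT
(7/8) * 100 = 87.5
(1/8) * 200 = 25
New EstRTT = 87.5 + 25 = 112.5 ms -> 112.50 ms (2 dp)

112.50


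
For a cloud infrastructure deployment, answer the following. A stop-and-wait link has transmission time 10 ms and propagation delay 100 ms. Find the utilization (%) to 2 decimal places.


Given: Ttrans = 10 ms, Tprop = 100 ms
RTT = 2 * Tprop = 2 * 100 = 200 ms
U = Ttrans / (Ttrans + RTT)
U = 10 / (10 + 200)
U = 10 / 210 = 0.047619
U% = 4.76%

4.76


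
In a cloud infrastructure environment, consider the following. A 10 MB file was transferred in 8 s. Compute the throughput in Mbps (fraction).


Given: file = 10 MB, time = 8 s
File in Mb = 10 * 8 = 80 Mb
Throughput = 80 / 8 Mbps
Throughput = 10 Mbps

10


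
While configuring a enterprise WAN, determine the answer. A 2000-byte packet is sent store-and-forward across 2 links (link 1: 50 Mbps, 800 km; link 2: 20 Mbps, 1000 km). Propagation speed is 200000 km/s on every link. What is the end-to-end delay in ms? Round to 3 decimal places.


Packet = 2000 bytes = 16000 bits. Store-and-forward: sum (t_trans + t_prop) per link.
Link 1: t_trans = 16000/(50*10^6) s = 0.3200 ms; t_prop = 800/200000 s = 4.0000 ms; subtotal = 4.3200 ms
Link 2: t_trans = 16000/(20*10^6) s = 0.8000 ms; t_prop = 1000/200000 s = 5.0000 ms; subtotal = 5.8000 ms
End-to-end = 4.3200 + 5.8000 = 10.1200 ms -> 10.120 ms (3 dp)

10.120


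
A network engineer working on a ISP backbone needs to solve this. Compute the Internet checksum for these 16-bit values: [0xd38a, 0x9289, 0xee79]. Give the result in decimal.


Given words: [0xd38a, 0x9289, 0xee79]
Step 1: Sum all words
Raw sum = 54154 + 37513 + 61049 = 152716
Step 2: Fold carry: (21644 + 2) = 21646
One's complement = ~21646 & 0xFFFF = 43889

43889


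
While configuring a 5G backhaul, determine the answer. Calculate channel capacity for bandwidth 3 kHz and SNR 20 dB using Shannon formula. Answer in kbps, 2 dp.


Given: B = 3 kHz, SNR = 20 dB
SNR linear = 10^(20/10) = 100
1 + SNR = 101
log2(101) = 6.6582114828
C = 3 * 1000 * 6.6582114828 = 19974.6344 bps
C = 19.974634 kbps -> 19.97 kbps (2 dp)

19.97


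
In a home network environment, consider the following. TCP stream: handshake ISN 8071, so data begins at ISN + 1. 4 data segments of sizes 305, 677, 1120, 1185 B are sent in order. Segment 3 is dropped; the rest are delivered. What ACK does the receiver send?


SYN uses sequence number 8071; first data byte = ISN + 1 = 8072.
Segment 1: SEQ = 8072, len = 305 B, covers [8072, 8376]
Segment 2: SEQ = 8377, len = 677 B, covers [8377, 9053]
Segment 3: SEQ = 9054, len = 1120 B, covers [9054, 10173] [LOST]
Segment 4: SEQ = 10174, len = 1185 B, covers [10174, 11358]
In-order data received: bytes [8072, 9053] (segments 1..2).
Segment 3 missing -> gap begins at byte 9054; later segments buffered out of order.
Cumulative ACK = next expected in-order byte = 8072 + 305 + 677 = 9054

9054


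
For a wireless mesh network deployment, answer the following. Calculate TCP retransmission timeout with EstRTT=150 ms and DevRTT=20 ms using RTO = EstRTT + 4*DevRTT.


Given: EstRTT = 150 ms, DevRTT = 20 ms
Timeout = EstRTT + 4 * DevRTT
4 * DevRTT = 4 * 20 = 80
Timeout = 150 + 80 = 230 ms

230


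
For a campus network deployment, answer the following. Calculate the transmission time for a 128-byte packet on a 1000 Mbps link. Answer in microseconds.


Given: packet = 128 bytes, bandwidth = 1000 Mbps
Packet in bits = 128 * 8 = 1024 bits
Bandwidth = 1000 * 10^6 = 1000000000 bps
Time = 1024 / 1000000000 seconds
Time in us = 1024 * 10^6 / 1000000000 = 1.024

1.024


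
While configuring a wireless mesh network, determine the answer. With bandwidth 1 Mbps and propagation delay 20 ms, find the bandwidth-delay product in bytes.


Given: bandwidth = 1 Mbps, delay = 20 ms
BDP in bits = 1 * 10^6 * 20 / 1000
BDP in bits = 20000
BDP in bytes = 20000 / 8 = 2500

2500


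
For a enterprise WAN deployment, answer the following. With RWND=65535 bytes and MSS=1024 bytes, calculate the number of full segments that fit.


Given: RWND = 65535 bytes, MSS = 1024 bytes
Full segments = floor(RWND / MSS)
Full segments = floor(65535 / 1024)
Full segments = floor(63.999) = 63

63


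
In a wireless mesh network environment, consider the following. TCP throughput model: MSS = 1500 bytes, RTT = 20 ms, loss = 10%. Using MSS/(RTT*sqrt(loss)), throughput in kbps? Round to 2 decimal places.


Given: MSS = 1500 bytes, RTT = 20 ms, loss = 10%
RTT in seconds = 20 / 1000 = 0.02
Loss rate = 10% = 0.1
sqrt(loss) = sqrt(0.1) = 0.316227766017
Throughput (bytes/s) = 1500 / (0.02 * 0.316227766017) = 237170.8245
Throughput (kbps) = 237170.8245 * 8 / 1000 = 1897.366596 -> 1897.37 kbps (2 dp)

1897.37


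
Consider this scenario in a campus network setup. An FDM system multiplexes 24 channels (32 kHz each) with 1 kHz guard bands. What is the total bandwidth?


Given: 24 channels, 32 kHz each, guard = 1 kHz
Channel bandwidth = 24 * 32 = 768 kHz
Guard bands = 23 gaps * 1 kHz = 23 kHz
Total = 768 + 23 = 791 kHz

791


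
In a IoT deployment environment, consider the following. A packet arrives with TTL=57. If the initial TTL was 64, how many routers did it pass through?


Given: initial TTL = 64, received TTL = 57
Hops = initial TTL - received TTL
Hops = 64 - 57 = 7

7


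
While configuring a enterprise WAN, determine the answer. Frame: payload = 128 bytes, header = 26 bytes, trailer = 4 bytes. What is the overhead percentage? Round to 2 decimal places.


Given: payload = 128 B, header = 26 B, trailer = 4 B
Overhead bytes = header + trailer = 26 + 4 = 30
Total frame = payload + overhead = 128 + 30 = 158
Overhead % = 30 / 158 * 100 = 18.9873% -> 18.99% (2 dp)

18.99


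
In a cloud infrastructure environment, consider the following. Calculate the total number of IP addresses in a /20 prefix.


Given: CIDR prefix /20
Host bits = 32 - 20 = 12
Total addresses = 2^12 = 4096

4096


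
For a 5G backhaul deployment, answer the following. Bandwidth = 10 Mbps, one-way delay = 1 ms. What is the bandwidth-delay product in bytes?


Given: bandwidth = 10 Mbps, delay = 1 ms
BDP in bits = 10 * 10^6 * 1 / 1000
BDP in bits = 10000
BDP in bytes = 10000 / 8 = 1250

1250


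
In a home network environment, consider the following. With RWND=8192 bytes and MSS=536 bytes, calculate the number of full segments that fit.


Given: RWND = 8192 bytes, MSS = 536 bytes
Full segments = floor(RWND / MSS)
Full segments = floor(8192 / 536)
Full segments = floor(15.2836) = 15

15


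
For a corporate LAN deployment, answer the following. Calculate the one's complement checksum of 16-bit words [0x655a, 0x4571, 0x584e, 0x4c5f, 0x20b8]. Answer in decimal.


Given words: [0x655a, 0x4571, 0x584e, 0x4c5f, 0x20b8]
Step 1: Sum all words
Raw sum = 25946 + 17777 + 22606 + 19551 + 8376 = 94256
Step 2: Fold carry: (28720 + 1) = 28721
One's complement = ~28721 & 0xFFFF = 36814

36814


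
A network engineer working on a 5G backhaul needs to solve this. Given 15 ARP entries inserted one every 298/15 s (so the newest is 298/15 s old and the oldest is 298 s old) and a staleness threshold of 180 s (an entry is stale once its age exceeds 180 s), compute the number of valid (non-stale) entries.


Ages are k * 298/15 s for k = 1..15 (spacing = 19.8667 s).
Entry k is valid iff k * 298/15 <= 180 iff k <= 15 * 180 / 298 = 9.0604
n_valid = floor(9.0604) = 9
(n_stale = 15 - 9 = 6)

9


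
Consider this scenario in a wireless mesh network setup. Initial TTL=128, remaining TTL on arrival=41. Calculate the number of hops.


Given: initial TTL = 128, received TTL = 41
Hops = initial TTL - received TTL
Hops = 128 - 41 = 87

87


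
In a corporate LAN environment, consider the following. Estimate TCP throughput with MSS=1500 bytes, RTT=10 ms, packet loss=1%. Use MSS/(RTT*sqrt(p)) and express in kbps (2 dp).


Given: MSS = 1500 bytes, RTT = 10 ms, loss = 1%
RTT in seconds = 10 / 1000 = 0.01
Loss rate = 1% = 0.01
sqrt(loss) = sqrt(0.01) = 0.1
Throughput (bytes/s) = 1500 / (0.01 * 0.1) = 1500000.0000
Throughput (kbps) = 1500000.0000 * 8 / 1000 = 12000.000000 -> 12000.00 kbps (2 dp)

12000.00


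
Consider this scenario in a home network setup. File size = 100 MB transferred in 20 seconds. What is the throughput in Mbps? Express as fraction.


Given: file = 100 MB, time = 20 s
File in Mb = 100 * 8 = 800 Mb
Throughput = 800 / 20 Mbps
Throughput = 40 Mbps

40


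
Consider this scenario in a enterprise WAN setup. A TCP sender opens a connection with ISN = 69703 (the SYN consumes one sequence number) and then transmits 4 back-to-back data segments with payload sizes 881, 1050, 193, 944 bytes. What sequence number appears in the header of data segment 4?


The SYN occupies sequence number ISN = 69703, so the first data byte is ISN + 1 = 69704.
SEQ of data segment i = (ISN + 1) + sum of payload sizes of segments 1..i-1.
Segment 1: SEQ = 69704, payload = 881 bytes
Segment 2: SEQ = 70585, payload = 1050 bytes
Segment 3: SEQ = 71635, payload = 193 bytes
Segment 4: SEQ = 71828, payload = 944 bytes
SEQ of segment 4 = 69704 + 881 + 1050 + 193 = 71828

71828


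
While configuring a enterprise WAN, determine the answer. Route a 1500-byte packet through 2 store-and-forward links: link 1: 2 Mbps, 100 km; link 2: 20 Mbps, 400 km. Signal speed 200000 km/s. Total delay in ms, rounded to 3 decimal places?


Packet = 1500 bytes = 12000 bits. Store-and-forward: sum (t_trans + t_prop) per link.
Link 1: t_trans = 12000/(2*10^6) s = 6.0000 ms; t_prop = 100/200000 s = 0.5000 ms; subtotal = 6.5000 ms
Link 2: t_trans = 12000/(20*10^6) s = 0.6000 ms; t_prop = 400/200000 s = 2.0000 ms; subtotal = 2.6000 ms
End-to-end = 6.5000 + 2.6000 = 9.1000 ms -> 9.100 ms (3 dp)

9.100


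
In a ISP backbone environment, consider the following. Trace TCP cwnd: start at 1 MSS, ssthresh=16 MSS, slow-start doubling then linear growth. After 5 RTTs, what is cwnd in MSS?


RTT 0: cwnd = 1 MSS (initial)
RTT 1: cwnd = 2 MSS (slow start, doubled)
RTT 2: cwnd = 4 MSS (slow start, doubled)
RTT 3: cwnd = 8 MSS (slow start, doubled)
RTT 4: cwnd = 16 MSS (slow start, doubled)
RTT 5: cwnd = 17 MSS (congestion avoidance, +1)

17


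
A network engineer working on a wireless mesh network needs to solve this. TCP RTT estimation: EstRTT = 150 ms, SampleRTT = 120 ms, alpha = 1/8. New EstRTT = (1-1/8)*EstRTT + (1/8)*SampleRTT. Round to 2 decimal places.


Given: EstRTT = 150 ms, SampleRTT = 120 ms, alpha = 1/8
New EstRTT = (1 - alpha) * EstRTT + alpha * SampleRTT
(7/8) * 150 = 131.25
(1/8) * 120 = 15
New EstRTT = 131.25 + 15 = 146.25 ms -> 146.25 ms (2 dp)

146.25


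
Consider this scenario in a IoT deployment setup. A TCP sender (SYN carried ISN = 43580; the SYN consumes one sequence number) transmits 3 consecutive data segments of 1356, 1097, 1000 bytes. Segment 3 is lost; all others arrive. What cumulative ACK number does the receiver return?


SYN uses sequence number 43580; first data byte = ISN + 1 = 43581.
Segment 1: SEQ = 43581, len = 1356 B, covers [43581, 44936]
Segment 2: SEQ = 44937, len = 1097 B, covers [44937, 46033]
Segment 3: SEQ = 46034, len = 1000 B, covers [46034, 47033] [LOST]
In-order data received: bytes [43581, 46033] (segments 1..2).
Segment 3 missing -> gap begins at byte 46034.
Cumulative ACK = next expected in-order byte = 43581 + 1356 + 1097 = 46034

46034


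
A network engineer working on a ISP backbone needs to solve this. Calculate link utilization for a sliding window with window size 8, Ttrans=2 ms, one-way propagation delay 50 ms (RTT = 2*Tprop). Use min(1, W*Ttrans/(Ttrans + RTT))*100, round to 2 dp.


Given: W = 8, Ttrans = 2 ms, RTT = 100 ms (= 2 * Tprop, Tprop = 50 ms)
Cycle time = Ttrans + RTT = 2 + 100 = 102 ms (first packet sent until its ACK returns)
W * Ttrans = 8 * 2 = 16 ms of sending per cycle
W * Ttrans / (Ttrans + RTT) = 16 / 102 = 0.156863
U = min(1, 0.156863) = 0.156863
U% = 15.69%

15.69


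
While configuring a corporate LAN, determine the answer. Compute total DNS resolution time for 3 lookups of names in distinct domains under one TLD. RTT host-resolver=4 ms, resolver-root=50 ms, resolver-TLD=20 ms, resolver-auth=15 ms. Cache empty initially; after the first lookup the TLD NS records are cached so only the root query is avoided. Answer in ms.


Lookup 1 (cold cache): local + root + TLD + auth = 4 + 50 + 20 + 15 = 89 ms
Lookups 2..3 (TLD NS cached -> skip root; new domain -> still ask TLD and auth): local + TLD + auth = 4 + 20 + 15 = 39 ms each
Remaining 2 lookups: 2 * 39 = 78 ms
Total = 89 + 78 = 167 ms

167


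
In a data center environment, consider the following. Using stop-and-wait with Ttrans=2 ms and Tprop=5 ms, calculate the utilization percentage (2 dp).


Given: Ttrans = 2 ms, Tprop = 5 ms
RTT = 2 * Tprop = 2 * 5 = 10 ms
U = Ttrans / (Ttrans + RTT)
U = 2 / (2 + 10)
U = 2 / 12 = 0.166667
U% = 16.67%

16.67


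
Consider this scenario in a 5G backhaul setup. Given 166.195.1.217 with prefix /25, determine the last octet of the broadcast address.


Given: IP = 166.195.1.217, prefix = /25
Host bits = 32 - 25 = 7
Network last octet = 217 AND mask = 128
Host part size = 2^7 - 1 = 127
Broadcast last octet = 128 OR 127 = 255

255


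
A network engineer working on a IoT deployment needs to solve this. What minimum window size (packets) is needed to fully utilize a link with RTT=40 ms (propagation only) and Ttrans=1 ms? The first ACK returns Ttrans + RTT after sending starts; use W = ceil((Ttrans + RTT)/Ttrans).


Given: Ttrans = 1 ms, RTT = 40 ms (= 2 * Tprop, Tprop = 20 ms)
Time until first ACK returns = Ttrans + RTT = 1 + 40 = 41 ms
Need W * Ttrans >= Ttrans + RTT  ->  W >= (Ttrans + RTT) / Ttrans
(Ttrans + RTT) / Ttrans = 41 / 1 = 41
W_min = ceil(41) = 41

41


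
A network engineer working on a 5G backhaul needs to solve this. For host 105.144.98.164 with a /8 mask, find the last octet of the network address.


Given: IP = 105.144.98.164, prefix = /8
Subnet mask = 255.0.0.0
Last octet of IP: 164
Last octet of mask: 0
Network last octet = 164 AND 0 = 0

0


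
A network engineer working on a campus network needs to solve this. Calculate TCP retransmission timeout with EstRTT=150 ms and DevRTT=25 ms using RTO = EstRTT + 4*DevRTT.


Given: EstRTT = 150 ms, DevRTT = 25 ms
Timeout = EstRTT + 4 * DevRTT
4 * DevRTT = 4 * 25 = 100
Timeout = 150 + 100 = 250 ms

250


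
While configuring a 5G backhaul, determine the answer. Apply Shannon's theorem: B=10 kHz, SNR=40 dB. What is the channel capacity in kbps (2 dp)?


Given: B = 10 kHz, SNR = 40 dB
SNR linear = 10^(40/10) = 10000
1 + SNR = 10001
log2(10001) = 13.2878566418
C = 10 * 1000 * 13.2878566418 = 132878.5664 bps
C = 132.878566 kbps -> 132.88 kbps (2 dp)

132.88


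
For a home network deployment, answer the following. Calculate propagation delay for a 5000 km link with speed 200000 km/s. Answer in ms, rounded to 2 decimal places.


Given: distance = 5000 km, speed = 200000 km/s
Delay = distance / speed = 5000 / 200000 seconds
Delay in ms = 5000 * 1000 / 200000
Delay = 25.0000 ms
Rounded to 2 dp = 25.00 ms

25.00


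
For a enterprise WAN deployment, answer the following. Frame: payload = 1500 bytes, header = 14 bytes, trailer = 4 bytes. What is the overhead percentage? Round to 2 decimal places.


Given: payload = 1500 B, header = 14 B, trailer = 4 B
Overhead bytes = header + trailer = 14 + 4 = 18
Total frame = payload + overhead = 1500 + 18 = 1518
Overhead % = 18 / 1518 * 100 = 1.1858% -> 1.19% (2 dp)

1.19


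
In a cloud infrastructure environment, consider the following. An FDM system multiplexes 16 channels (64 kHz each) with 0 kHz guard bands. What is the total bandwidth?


Given: 16 channels, 64 kHz each, guard = 0 kHz
Channel bandwidth = 16 * 64 = 1024 kHz
Guard bands = 15 gaps * 0 kHz = 0 kHz
Total = 1024 + 0 = 1024 kHz

1024


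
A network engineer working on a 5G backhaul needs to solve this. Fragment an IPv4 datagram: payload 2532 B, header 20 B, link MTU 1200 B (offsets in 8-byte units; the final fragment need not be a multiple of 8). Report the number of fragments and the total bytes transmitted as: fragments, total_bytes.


Max data per non-final fragment = floor((MTU - header)/8)*8 = floor((1200 - 20)/8)*8 = floor(1180/8)*8 = 1176 B
Final fragment needs no 8-byte alignment: it can carry up to MTU - header = 1180 B
Non-final fragments needed = ceil((payload - 1180) / 1176) = ceil(1352/1176) = ceil(1.1497) = 2
Number of fragments = 2 + 1 = 3
Fragment sizes (data): 2 * 1176 B + 180 B (last, 180 <= 1180 OK)
Total bytes sent = payload + n_frags * header = 2532 + 3*20 = 2532 + 60 = 2592 B

3, 2592


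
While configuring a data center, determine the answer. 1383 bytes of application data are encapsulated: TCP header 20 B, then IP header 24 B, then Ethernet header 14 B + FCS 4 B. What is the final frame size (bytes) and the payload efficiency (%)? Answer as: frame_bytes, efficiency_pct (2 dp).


TCP segment = 1383 + 20 = 1403 B
IP packet = 1403 + 24 = 1427 B
Ethernet frame = 1427 + 14 + 4 = 1445 B
Efficiency = app / frame = 1383 / 1445 = 0.957093 = 95.7093% -> 95.71% (2 dp)

1445, 95.71


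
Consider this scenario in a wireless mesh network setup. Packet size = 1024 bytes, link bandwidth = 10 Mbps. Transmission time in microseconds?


Given: packet = 1024 bytes, bandwidth = 10 Mbps
Packet in bits = 1024 * 8 = 8192 bits
Bandwidth = 10 * 10^6 = 10000000 bps
Time = 8192 / 10000000 seconds
Time in us = 8192 * 10^6 / 10000000 = 819.2

819.2


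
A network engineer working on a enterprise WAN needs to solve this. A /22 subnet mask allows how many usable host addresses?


Given: subnet mask /22
Host bits = 32 - 22 = 10
Total addresses = 2^10 = 1024
Usable hosts = 1024 - 2 (network + broadcast) = 1022

1022


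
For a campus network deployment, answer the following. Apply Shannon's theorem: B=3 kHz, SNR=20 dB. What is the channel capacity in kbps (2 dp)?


Given: B = 3 kHz, SNR = 20 dB
SNR linear = 10^(20/10) = 100
1 + SNR = 101
log2(101) = 6.6582114828
C = 3 * 1000 * 6.6582114828 = 19974.6344 bps
C = 19.974634 kbps -> 19.97 kbps (2 dp)

19.97


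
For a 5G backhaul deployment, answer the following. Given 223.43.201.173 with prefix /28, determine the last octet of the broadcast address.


Given: IP = 223.43.201.173, prefix = /28
Host bits = 32 - 28 = 4
Network last octet = 173 AND mask = 160
Host part size = 2^4 - 1 = 15
Broadcast last octet = 160 OR 15 = 175

175


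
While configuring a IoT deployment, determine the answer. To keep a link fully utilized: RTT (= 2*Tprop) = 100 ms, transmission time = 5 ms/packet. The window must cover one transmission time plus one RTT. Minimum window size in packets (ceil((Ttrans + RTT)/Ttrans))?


Given: Ttrans = 5 ms, RTT = 100 ms (= 2 * Tprop, Tprop = 50 ms)
Time until first ACK returns = Ttrans + RTT = 5 + 100 = 105 ms
Need W * Ttrans >= Ttrans + RTT  ->  W >= (Ttrans + RTT) / Ttrans
(Ttrans + RTT) / Ttrans = 105 / 5 = 21
W_min = ceil(21) = 21

21


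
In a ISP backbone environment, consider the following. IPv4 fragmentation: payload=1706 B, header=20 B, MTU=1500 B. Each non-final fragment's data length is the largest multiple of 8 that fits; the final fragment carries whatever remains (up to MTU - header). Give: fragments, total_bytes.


Max data per non-final fragment = floor((MTU - header)/8)*8 = floor((1500 - 20)/8)*8 = floor(1480/8)*8 = 1480 B
Final fragment needs no 8-byte alignment: it can carry up to MTU - header = 1480 B
Non-final fragments needed = ceil((payload - 1480) / 1480) = ceil(226/1480) = ceil(0.1527) = 1
Number of fragments = 1 + 1 = 2
Fragment sizes (data): 1 * 1480 B + 226 B (last, 226 <= 1480 OK)
Total bytes sent = payload + n_frags * header = 1706 + 2*20 = 1706 + 40 = 1746 B

2, 1746


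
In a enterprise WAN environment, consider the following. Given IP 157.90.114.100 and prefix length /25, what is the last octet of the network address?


Given: IP = 157.90.114.100, prefix = /25
Subnet mask = 255.255.255.128
Last octet of IP: 100
Last octet of mask: 128
Network last octet = 100 AND 128 = 0

0


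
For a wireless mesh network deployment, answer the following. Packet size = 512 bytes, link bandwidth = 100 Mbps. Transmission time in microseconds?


Given: packet = 512 bytes, bandwidth = 100 Mbps
Packet in bits = 512 * 8 = 4096 bits
Bandwidth = 100 * 10^6 = 100000000 bps
Time = 4096 / 100000000 seconds
Time in us = 4096 * 10^6 / 100000000 = 40.96

40.96


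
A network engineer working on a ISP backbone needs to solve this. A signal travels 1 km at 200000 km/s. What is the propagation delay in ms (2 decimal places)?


Given: distance = 1 km, speed = 200000 km/s
Delay = distance / speed = 1 / 200000 seconds
Delay in ms = 1 * 1000 / 200000
Delay = 0.0050 ms
Rounded to 2 dp = 0.01 ms

0.01


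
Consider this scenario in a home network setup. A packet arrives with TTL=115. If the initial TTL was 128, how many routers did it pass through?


Given: initial TTL = 128, received TTL = 115
Hops = initial TTL - received TTL
Hops = 128 - 115 = 13

13


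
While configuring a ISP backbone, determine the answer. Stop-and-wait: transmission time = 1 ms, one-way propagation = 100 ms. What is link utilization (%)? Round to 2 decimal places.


Given: Ttrans = 1 ms, Tprop = 100 ms
RTT = 2 * Tprop = 2 * 100 = 200 ms
U = Ttrans / (Ttrans + RTT)
U = 1 / (1 + 200)
U = 1 / 201 = 0.004975
U% = 0.50%

0.50


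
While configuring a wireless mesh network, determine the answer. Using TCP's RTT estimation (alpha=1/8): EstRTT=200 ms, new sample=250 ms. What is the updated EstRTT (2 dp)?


Given: EstRTT = 200 ms, SampleRTT = 250 ms, alpha = 1/8
New EstRTT = (1 - alpha) * EstRTT + alpha * SampleRTT
(7/8) * 200 = 175
(1/8) * 250 = 31.25
New EstRTT = 175 + 31.25 = 206.25 ms -> 206.25 ms (2 dp)

206.25


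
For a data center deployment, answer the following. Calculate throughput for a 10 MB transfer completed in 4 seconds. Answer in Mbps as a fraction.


Given: file = 10 MB, time = 4 s
File in Mb = 10 * 8 = 80 Mb
Throughput = 80 / 4 Mbps
Throughput = 20 Mbps

20


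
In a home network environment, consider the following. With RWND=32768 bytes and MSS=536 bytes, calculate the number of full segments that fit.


Given: RWND = 32768 bytes, MSS = 536 bytes
Full segments = floor(RWND / MSS)
Full segments = floor(32768 / 536)
Full segments = floor(61.1343) = 61

61


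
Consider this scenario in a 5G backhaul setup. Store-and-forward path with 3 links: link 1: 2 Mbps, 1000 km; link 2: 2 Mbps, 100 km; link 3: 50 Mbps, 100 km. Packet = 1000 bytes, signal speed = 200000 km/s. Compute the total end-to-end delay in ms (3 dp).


Packet = 1000 bytes = 8000 bits. Store-and-forward: sum (t_trans + t_prop) per link.
Link 1: t_trans = 8000/(2*10^6) s = 4.0000 ms; t_prop = 1000/200000 s = 5.0000 ms; subtotal = 9.0000 ms
Link 2: t_trans = 8000/(2*10^6) s = 4.0000 ms; t_prop = 100/200000 s = 0.5000 ms; subtotal = 4.5000 ms
Link 3: t_trans = 8000/(50*10^6) s = 0.1600 ms; t_prop = 100/200000 s = 0.5000 ms; subtotal = 0.6600 ms
End-to-end = 9.0000 + 4.5000 + 0.6600 = 14.1600 ms -> 14.160 ms (3 dp)

14.160


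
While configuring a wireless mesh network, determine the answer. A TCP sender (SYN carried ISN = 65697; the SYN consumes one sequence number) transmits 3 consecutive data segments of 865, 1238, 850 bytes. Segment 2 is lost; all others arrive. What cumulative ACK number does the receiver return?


SYN uses sequence number 65697; first data byte = ISN + 1 = 65698.
Segment 1: SEQ = 65698, len = 865 B, covers [65698, 66562]
Segment 2: SEQ = 66563, len = 1238 B, covers [66563, 67800] [LOST]
Segment 3: SEQ = 67801, len = 850 B, covers [67801, 68650]
In-order data received: bytes [65698, 66562] (segments 1..1).
Segment 2 missing -> gap begins at byte 66563; later segments buffered out of order.
Cumulative ACK = next expected in-order byte = 65698 + 865 = 66563

66563


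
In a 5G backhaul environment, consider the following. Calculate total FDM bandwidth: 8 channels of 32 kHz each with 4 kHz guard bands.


Given: 8 channels, 32 kHz each, guard = 4 kHz
Channel bandwidth = 8 * 32 = 256 kHz
Guard bands = 7 gaps * 4 kHz = 28 kHz
Total = 256 + 28 = 284 kHz

284


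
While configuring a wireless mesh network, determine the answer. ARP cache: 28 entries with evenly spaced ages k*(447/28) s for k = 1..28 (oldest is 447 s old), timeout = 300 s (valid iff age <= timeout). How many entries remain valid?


Ages are k * 447/28 s for k = 1..28 (spacing = 15.9643 s).
Entry k is valid iff k * 447/28 <= 300 iff k <= 28 * 300 / 447 = 18.7919
n_valid = floor(18.7919) = 18
(n_stale = 28 - 18 = 10)

18


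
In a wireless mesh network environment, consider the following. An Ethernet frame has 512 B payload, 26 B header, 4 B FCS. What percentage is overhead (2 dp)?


Given: payload = 512 B, header = 26 B, trailer = 4 B
Overhead bytes = header + trailer = 26 + 4 = 30
Total frame = payload + overhead = 512 + 30 = 542
Overhead % = 30 / 542 * 100 = 5.5351% -> 5.54% (2 dp)

5.54


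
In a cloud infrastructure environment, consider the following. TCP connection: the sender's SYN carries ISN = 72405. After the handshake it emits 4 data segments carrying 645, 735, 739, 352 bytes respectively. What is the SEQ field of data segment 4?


The SYN occupies sequence number ISN = 72405, so the first data byte is ISN + 1 = 72406.
SEQ of data segment i = (ISN + 1) + sum of payload sizes of segments 1..i-1.
Segment 1: SEQ = 72406, payload = 645 bytes
Segment 2: SEQ = 73051, payload = 735 bytes
Segment 3: SEQ = 73786, payload = 739 bytes
Segment 4: SEQ = 74525, payload = 352 bytes
SEQ of segment 4 = 72406 + 645 + 735 + 739 = 74525

74525


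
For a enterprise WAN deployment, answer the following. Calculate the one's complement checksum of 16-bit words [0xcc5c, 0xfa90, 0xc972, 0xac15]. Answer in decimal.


Given words: [0xcc5c, 0xfa90, 0xc972, 0xac15]
Step 1: Sum all words
Raw sum = 52316 + 64144 + 51570 + 44053 = 212083
Step 2: Fold carry: (15475 + 3) = 15478
One's complement = ~15478 & 0xFFFF = 50057

50057


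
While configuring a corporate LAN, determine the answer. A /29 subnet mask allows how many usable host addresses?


Given: subnet mask /29
Host bits = 32 - 29 = 3
Total addresses = 2^3 = 8
Usable hosts = 8 - 2 (network + broadcast) = 6

6


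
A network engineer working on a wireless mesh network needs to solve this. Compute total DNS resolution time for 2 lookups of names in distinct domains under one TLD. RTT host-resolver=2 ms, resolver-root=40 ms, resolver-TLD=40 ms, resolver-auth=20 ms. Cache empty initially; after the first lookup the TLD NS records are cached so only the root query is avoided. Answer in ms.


Lookup 1 (cold cache): local + root + TLD + auth = 2 + 40 + 40 + 20 = 102 ms
Lookups 2..2 (TLD NS cached -> skip root; new domain -> still ask TLD and auth): local + TLD + auth = 2 + 40 + 20 = 62 ms each
Remaining 1 lookups: 1 * 62 = 62 ms
Total = 102 + 62 = 164 ms

164


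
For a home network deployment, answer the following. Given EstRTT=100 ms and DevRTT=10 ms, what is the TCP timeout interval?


Given: EstRTT = 100 ms, DevRTT = 10 ms
Timeout = EstRTT + 4 * DevRTT
4 * DevRTT = 4 * 10 = 40
Timeout = 100 + 40 = 140 ms

140


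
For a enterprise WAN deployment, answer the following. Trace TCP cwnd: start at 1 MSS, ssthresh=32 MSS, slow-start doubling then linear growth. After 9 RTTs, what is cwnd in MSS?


RTT 0: cwnd = 1 MSS (initial)
RTT 1: cwnd = 2 MSS (slow start, doubled)
RTT 2: cwnd = 4 MSS (slow start, doubled)
RTT 3: cwnd = 8 MSS (slow start, doubled)
RTT 4: cwnd = 16 MSS (slow start, doubled)
RTT 5: cwnd = 32 MSS (slow start, doubled)
RTT 6: cwnd = 33 MSS (congestion avoidance, +1)
RTT 7: cwnd = 34 MSS (congestion avoidance, +1)
RTT 8: cwnd = 35 MSS (congestion avoidance, +1)
RTT 9: cwnd = 36 MSS (congestion avoidance, +1)

36


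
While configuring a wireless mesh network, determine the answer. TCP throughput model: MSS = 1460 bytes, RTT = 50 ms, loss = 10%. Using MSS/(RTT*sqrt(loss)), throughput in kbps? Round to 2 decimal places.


Given: MSS = 1460 bytes, RTT = 50 ms, loss = 10%
RTT in seconds = 50 / 1000 = 0.05
Loss rate = 10% = 0.1
sqrt(loss) = sqrt(0.1) = 0.316227766017
Throughput (bytes/s) = 1460 / (0.05 * 0.316227766017) = 92338.5077
Throughput (kbps) = 92338.5077 * 8 / 1000 = 738.708061 -> 738.71 kbps (2 dp)

738.71


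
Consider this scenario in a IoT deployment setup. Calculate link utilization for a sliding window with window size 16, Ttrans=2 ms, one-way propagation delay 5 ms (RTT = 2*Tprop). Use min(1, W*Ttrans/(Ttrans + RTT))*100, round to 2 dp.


Given: W = 16, Ttrans = 2 ms, RTT = 10 ms (= 2 * Tprop, Tprop = 5 ms)
Cycle time = Ttrans + RTT = 2 + 10 = 12 ms (first packet sent until its ACK returns)
W * Ttrans = 16 * 2 = 32 ms of sending per cycle
W * Ttrans / (Ttrans + RTT) = 32 / 12 = 2.666667
U = min(1, 2.666667) = 1.000000
U% = 100.00%

100.00


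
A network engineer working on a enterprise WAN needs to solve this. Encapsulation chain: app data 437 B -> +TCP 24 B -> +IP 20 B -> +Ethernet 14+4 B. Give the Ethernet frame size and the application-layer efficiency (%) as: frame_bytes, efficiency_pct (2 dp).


TCP segment = 437 + 24 = 461 B
IP packet = 461 + 20 = 481 B
Ethernet frame = 481 + 14 + 4 = 499 B
Efficiency = app / frame = 437 / 499 = 0.875752 = 87.5752% -> 87.58% (2 dp)

499, 87.58


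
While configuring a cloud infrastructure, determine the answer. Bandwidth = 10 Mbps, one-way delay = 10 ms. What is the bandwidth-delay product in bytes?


Given: bandwidth = 10 Mbps, delay = 10 ms
BDP in bits = 10 * 10^6 * 10 / 1000
BDP in bits = 100000
BDP in bytes = 100000 / 8 = 12500

12500


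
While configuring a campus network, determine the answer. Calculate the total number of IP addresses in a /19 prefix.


Given: CIDR prefix /19
Host bits = 32 - 19 = 13
Total addresses = 2^13 = 8192

8192


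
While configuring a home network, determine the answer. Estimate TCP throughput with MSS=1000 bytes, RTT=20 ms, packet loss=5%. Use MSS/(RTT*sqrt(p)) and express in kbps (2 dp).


Given: MSS = 1000 bytes, RTT = 20 ms, loss = 5%
RTT in seconds = 20 / 1000 = 0.02
Loss rate = 5% = 0.05
sqrt(loss) = sqrt(0.05) = 0.223606797750
Throughput (bytes/s) = 1000 / (0.02 * 0.223606797750) = 223606.7977
Throughput (kbps) = 223606.7977 * 8 / 1000 = 1788.854382 -> 1788.85 kbps (2 dp)

1788.85


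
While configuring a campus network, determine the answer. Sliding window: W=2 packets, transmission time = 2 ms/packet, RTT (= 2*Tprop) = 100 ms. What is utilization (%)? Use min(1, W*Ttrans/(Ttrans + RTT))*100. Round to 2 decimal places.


Given: W = 2, Ttrans = 2 ms, RTT = 100 ms (= 2 * Tprop, Tprop = 50 ms)
Cycle time = Ttrans + RTT = 2 + 100 = 102 ms (first packet sent until its ACK returns)
W * Ttrans = 2 * 2 = 4 ms of sending per cycle
W * Ttrans / (Ttrans + RTT) = 4 / 102 = 0.039216
U = min(1, 0.039216) = 0.039216
U% = 3.92%

3.92


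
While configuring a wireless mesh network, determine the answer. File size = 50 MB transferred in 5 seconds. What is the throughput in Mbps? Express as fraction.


Given: file = 50 MB, time = 5 s
File in Mb = 50 * 8 = 400 Mb
Throughput = 400 / 5 Mbps
Throughput = 80 Mbps

80


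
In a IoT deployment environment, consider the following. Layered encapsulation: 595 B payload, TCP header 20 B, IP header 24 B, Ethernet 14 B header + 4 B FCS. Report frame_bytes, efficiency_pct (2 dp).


TCP segment = 595 + 20 = 615 B
IP packet = 615 + 24 = 639 B
Ethernet frame = 639 + 14 + 4 = 657 B
Efficiency = app / frame = 595 / 657 = 0.905632 = 90.5632% -> 90.56% (2 dp)

657, 90.56


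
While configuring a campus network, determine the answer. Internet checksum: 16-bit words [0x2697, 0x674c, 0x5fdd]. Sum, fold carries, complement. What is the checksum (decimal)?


Given words: [0x2697, 0x674c, 0x5fdd]
Step 1: Sum all words
Raw sum = 9879 + 26444 + 24541 = 60864
One's complement = ~60864 & 0xFFFF = 4671

4671


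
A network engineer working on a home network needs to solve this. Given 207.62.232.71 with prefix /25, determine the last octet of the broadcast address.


Given: IP = 207.62.232.71, prefix = /25
Host bits = 32 - 25 = 7
Network last octet = 71 AND mask = 0
Host part size = 2^7 - 1 = 127
Broadcast last octet = 0 OR 127 = 127

127


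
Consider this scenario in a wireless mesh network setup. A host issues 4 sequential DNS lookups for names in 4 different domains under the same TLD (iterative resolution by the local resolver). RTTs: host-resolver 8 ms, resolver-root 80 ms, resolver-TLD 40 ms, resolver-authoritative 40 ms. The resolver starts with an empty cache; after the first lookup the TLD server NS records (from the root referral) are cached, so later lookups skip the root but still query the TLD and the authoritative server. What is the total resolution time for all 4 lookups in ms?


Lookup 1 (cold cache): local + root + TLD + auth = 8 + 80 + 40 + 40 = 168 ms
Lookups 2..4 (TLD NS cached -> skip root; new domain -> still ask TLD and auth): local + TLD + auth = 8 + 40 + 40 = 88 ms each
Remaining 3 lookups: 3 * 88 = 264 ms
Total = 168 + 264 = 432 ms

432
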